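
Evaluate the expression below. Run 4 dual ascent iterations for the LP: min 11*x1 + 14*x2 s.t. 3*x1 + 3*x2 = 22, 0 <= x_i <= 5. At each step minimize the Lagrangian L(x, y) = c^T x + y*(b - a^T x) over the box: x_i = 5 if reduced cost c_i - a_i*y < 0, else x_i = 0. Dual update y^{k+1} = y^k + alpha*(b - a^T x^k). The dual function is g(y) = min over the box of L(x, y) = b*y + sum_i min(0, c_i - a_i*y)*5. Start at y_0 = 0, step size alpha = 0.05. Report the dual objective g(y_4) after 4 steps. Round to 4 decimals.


Dual ascent for LP: min 11*x1 + 14*x2, 3*x1 + 3*x2 = 22, 0 <= x_i <= 5
Step 1: y^k = 0.0, reduced costs: (11.0, 14.0)
  x^k = (0.0, 0.0), subgradient = b - a^T x = 22.0
  y^{k+1} = 0.0 + 0.05*22.0 = 1.1
Step 2: y^k = 1.1, reduced costs: (7.7, 10.7)
  x^k = (0.0, 0.0), subgradient = b - a^T x = 22.0
  y^{k+1} = 1.1 + 0.05*22.0 = 2.2
Step 3: y^k = 2.2, reduced costs: (4.4, 7.4)
  x^k = (0.0, 0.0), subgradient = b - a^T x = 22.0
  y^{k+1} = 2.2 + 0.05*22.0 = 3.3
Step 4: y^k = 3.3, reduced costs: (1.1, 4.1)
  x^k = (0.0, 0.0), subgradient = b - a^T x = 22.0
  y^{k+1} = 3.3 + 0.05*22.0 = 4.4
Dual objective at y_4 = 4.4: reduced costs (-2.2, 0.8), box minimizer x = (5.0, 0.0)
g(y_4) = b*y + (c1 - a1*y)*x1 + (c2 - a2*y)*x2 = 22*4.4 + (-2.2)*5.0 + 0.8*0.0 = 96.8 - 11.0 + 0.0 = 85.8


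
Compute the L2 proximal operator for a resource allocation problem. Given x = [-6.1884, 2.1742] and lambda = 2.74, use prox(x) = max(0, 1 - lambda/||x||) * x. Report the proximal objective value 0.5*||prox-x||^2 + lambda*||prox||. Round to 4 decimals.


Step 1: Compute ||x||.
||x|| = 6.5592
Step 2: Compute scaling factor.
scale = max(0, 1 - 2.74/6.5592) = 0.5823
Step 3: prox(x) = [-3.6033, 1.266]
||prox(x)|| = 3.8192
Step 4: Proximal objective.
0.5*||prox-x||^2 = 3.7538
lambda*||prox|| = 10.4646
Total = 14.2185


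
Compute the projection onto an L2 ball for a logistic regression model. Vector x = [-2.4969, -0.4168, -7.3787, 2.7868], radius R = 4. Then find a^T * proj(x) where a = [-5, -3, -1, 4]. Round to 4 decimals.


Step 1: Compute ||x|| (intermediates to 6 decimals).
||x|| = sqrt((-2.4969)^2 + (-0.4168)^2 + (-7.3787)^2 + 2.7868^2) = 8.283701
Step 2: Project.
Since ||x|| > R, scale = R/||x|| = 4/8.283701 = 0.482876, proj(x) = scale * x
proj(x) = [-1.205693, -0.201263, -3.562997, 1.345679]
Step 3: Dot product.
a^T * proj(x) = -5*(-1.205693) - 3*(-0.201263) - 1*(-3.562997) + 4*1.345679 = 15.578


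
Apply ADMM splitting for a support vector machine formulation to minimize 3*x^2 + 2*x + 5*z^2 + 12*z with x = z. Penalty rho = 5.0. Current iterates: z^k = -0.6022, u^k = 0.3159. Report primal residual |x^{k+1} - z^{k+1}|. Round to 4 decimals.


ADMM iteration with rho = 5.0, z^k = -0.6022, u^k = 0.3159
Step 1: x-update.
Minimize 3*x^2 + 2*x + (5.0/2)*(x + 0.6022 + 0.3159)^2
FOC: (2*3 + 5.0)*x = -2 + 5.0*(-0.6022 - 0.3159)
x^{k+1} = -0.5991
Step 2: z-update.
Minimize 5*z^2 + 12*z + (5.0/2)*(-0.5991 - z + 0.3159)^2
FOC: (2*5 + 5.0)*z = -12 + 5.0*(-0.5991 + 0.3159)
z^{k+1} = -0.8944
Step 3: u-update.
u^{k+1} = 0.3159 - 0.5991 + 0.8944 = 0.6112
Step 4: Primal residual = |-0.5991 + 0.8944| = 0.2953


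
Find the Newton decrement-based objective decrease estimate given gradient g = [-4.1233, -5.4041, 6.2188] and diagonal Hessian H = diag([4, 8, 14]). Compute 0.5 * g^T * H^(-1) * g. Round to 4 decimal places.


Step 1: H is diagonal, so H^(-1) * g = [-1.0308, -0.6755, 0.4442].
Step 2: g^T H^(-1) g = sum_i g_i^2 / H_ii
  = (-4.1233)^2/4 + (-5.4041)^2/8 + (6.2188)^2/14
  = 4.2504 + 3.6505 + 2.7624 = 10.6633
Step 3: Objective decrease = 0.5 * g^T H^(-1) g = 5.3317


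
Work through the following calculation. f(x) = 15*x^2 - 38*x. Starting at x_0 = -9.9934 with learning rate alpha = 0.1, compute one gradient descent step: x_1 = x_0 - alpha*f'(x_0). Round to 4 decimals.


We compute the gradient at x_0 and apply the update.
f'(x) = 30*x - 38
f'(-9.9934) = 30*-9.9934 - 38 = -337.802
x_1 = -9.9934 - 0.1*-337.802 = 23.7868


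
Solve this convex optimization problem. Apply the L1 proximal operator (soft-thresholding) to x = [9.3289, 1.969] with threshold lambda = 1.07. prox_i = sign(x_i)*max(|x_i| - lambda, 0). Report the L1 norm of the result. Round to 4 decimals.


Soft-thresholding with lambda = 1.07:
prox(9.3289) = sign(9.3289)*max(|9.3289| - 1.07, 0) = 8.2589
prox(1.969) = sign(1.969)*max(|1.969| - 1.07, 0) = 0.899
prox(x) = [8.2589, 0.899]
||prox(x)||_1 = 8.2589 + 0.899 = 9.1579


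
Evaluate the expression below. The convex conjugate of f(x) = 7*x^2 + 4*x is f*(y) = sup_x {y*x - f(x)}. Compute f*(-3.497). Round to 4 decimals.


f*(y) = sup_x {y*x - a*x^2 - b*x} = sup_x {(y-b)*x - a*x^2}
FOC: (y - b) - 2a*x = 0 => x* = (y - b)/(2a)
x* = (-3.497 - 4)/(2*7) = -0.5355
f*(-3.497) = (y-b)^2/(4a) = (-3.497 - 4)^2/(4*7)
= 56.205/28 = 2.0073


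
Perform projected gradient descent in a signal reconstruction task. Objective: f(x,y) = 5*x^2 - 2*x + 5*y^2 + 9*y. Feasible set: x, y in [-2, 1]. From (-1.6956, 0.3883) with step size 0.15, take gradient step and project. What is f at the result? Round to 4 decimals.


Step 1: Compute gradient at (-1.6956, 0.3883).
grad_x = 2*5*-1.6956 - 2 = -18.956
grad_y = 2*5*0.3883 + 9 = 12.883
Step 2: Gradient step.
x_raw = -1.6956 - 0.15*-18.956 = 1.1478
y_raw = 0.3883 - 0.15*12.883 = -1.5442
Step 3: Project onto [-2, 1].
x_proj = clip(1.1478) = 1.0
y_proj = clip(-1.5442) = -1.5442
Step 4: Evaluate f.
f(1.0, -1.5442) = 1.0246


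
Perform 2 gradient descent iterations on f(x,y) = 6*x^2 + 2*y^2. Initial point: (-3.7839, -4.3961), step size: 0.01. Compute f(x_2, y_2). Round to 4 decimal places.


Gradient descent on f(x,y) = 6*x^2 + 2*y^2.
Starting point: (-3.7839, -4.3961), alpha = 0.01
Step 1: grad_x = 2*6*-3.7839 = -45.4068, grad_y = 2*2*-4.3961 = -17.5844
  x_1 = -3.7839 - 0.01*-45.4068 = -3.3298
  y_1 = -4.3961 - 0.01*-17.5844 = -4.2203
Step 2: grad_x = 2*6*-3.3298 = -39.958, grad_y = 2*2*-4.2203 = -16.881
  x_2 = -3.3298 - 0.01*-39.958 = -2.9303
  y_2 = -4.2203 - 0.01*-16.881 = -4.0514
f(-2.9303, -4.0514) = 6*(-2.9303)^2 + 2*(-4.0514)^2 = 84.3467


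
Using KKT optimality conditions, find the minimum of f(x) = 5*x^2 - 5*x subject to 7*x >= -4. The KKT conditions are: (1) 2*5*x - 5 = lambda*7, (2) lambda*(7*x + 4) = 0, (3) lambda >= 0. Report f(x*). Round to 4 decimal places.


Step 1: Try lambda = 0 (constraint inactive).
Stationarity: 2*5*x - 5 = 0
x* = 5/(2*5) = 0.5
Check constraint: 7*0.5 = 3.5 >= -4 -- satisfied.
Step 2: Compute optimal value.
f(x*) = 5*0.5^2 - 5*0.5 = -1.25


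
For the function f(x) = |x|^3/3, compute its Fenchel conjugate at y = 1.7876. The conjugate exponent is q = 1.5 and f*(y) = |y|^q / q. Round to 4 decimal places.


The conjugate exponent q satisfies 1/p + 1/q = 1.
p = 3, so q = 3/(3 - 1) = 1.5
|y|^q = 1.7876^1.5 = 2.39
f*(1.7876) = 2.39 / 1.5 = 1.5934


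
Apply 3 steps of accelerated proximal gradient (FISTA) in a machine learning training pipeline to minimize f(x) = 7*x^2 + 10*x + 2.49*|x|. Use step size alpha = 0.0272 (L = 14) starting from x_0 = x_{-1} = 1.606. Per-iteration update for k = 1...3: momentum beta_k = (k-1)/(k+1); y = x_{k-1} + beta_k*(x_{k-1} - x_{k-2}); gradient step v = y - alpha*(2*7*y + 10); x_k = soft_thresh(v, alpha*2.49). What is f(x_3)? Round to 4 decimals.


FISTA on f(x) = 7*x^2 + 10*x + 2.49*|x|
L = 14, alpha = 0.0272
Iteration 1: beta = 0.0, y = 1.606 + 0.0*(1.606 - 1.606) = 1.606
  grad(y) = 32.484, v = y - alpha*grad = 0.7224
  prox(v) = soft_thresh(0.7224, 0.0677) = 0.6547
Iteration 2: beta = 0.3333, y = 0.6547 + 0.3333*(0.6547 - 1.606) = 0.3376
  grad(y) = 14.7265, v = y - alpha*grad = -0.063
  prox(v) = soft_thresh(-0.063, 0.0677) = 0.0
Iteration 3: beta = 0.5, y = 0.0 + 0.5*(0.0 - 0.6547) = -0.3274
  grad(y) = 5.417, v = y - alpha*grad = -0.4747
  prox(v) = soft_thresh(-0.4747, 0.0677) = -0.407
f(x_3) = 7*(-0.407)^2 + 10*(-0.407) + 2.49*|-0.407| = -1.897


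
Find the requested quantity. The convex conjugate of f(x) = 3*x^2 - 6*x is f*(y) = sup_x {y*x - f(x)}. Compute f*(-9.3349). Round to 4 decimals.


f*(y) = sup_x {y*x - a*x^2 - b*x} = sup_x {(y-b)*x - a*x^2}
FOC: (y - b) - 2a*x = 0 => x* = (y - b)/(2a)
x* = (-9.3349 + 6)/(2*3) = -0.5558
f*(-9.3349) = (y-b)^2/(4a) = (-9.3349 + 6)^2/(4*3)
= 11.1216/12 = 0.9268


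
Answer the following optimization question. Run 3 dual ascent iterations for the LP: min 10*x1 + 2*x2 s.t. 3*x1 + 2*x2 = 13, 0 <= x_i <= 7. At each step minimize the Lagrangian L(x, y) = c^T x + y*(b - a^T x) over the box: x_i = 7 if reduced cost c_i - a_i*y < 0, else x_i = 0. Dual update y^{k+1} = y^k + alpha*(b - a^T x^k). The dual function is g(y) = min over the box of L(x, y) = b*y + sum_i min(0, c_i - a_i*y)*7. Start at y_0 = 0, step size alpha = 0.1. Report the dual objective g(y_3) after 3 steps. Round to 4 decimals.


Dual ascent for LP: min 10*x1 + 2*x2, 3*x1 + 2*x2 = 13, 0 <= x_i <= 7
Step 1: y^k = 0.0, reduced costs: (10.0, 2.0)
  x^k = (0.0, 0.0), subgradient = b - a^T x = 13.0
  y^{k+1} = 0.0 + 0.1*13.0 = 1.3
Step 2: y^k = 1.3, reduced costs: (6.1, -0.6)
  x^k = (0.0, 7.0), subgradient = b - a^T x = -1.0
  y^{k+1} = 1.3 + 0.1*-1.0 = 1.2
Step 3: y^k = 1.2, reduced costs: (6.4, -0.4)
  x^k = (0.0, 7.0), subgradient = b - a^T x = -1.0
  y^{k+1} = 1.2 + 0.1*-1.0 = 1.1
Dual objective at y_3 = 1.1: reduced costs (6.7, -0.2), box minimizer x = (0.0, 7.0)
g(y_3) = b*y + (c1 - a1*y)*x1 + (c2 - a2*y)*x2 = 13*1.1 + 6.7*0.0 + (-0.2)*7.0 = 14.3 + 0.0 - 1.4 = 12.9


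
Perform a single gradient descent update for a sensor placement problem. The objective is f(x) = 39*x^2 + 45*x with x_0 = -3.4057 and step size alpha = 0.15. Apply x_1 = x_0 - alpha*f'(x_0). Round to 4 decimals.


We compute the gradient at x_0 and apply the update.
f'(x) = 78*x + 45
f'(-3.4057) = 78*-3.4057 + 45 = -220.6446
x_1 = -3.4057 - 0.15*-220.6446 = 29.691


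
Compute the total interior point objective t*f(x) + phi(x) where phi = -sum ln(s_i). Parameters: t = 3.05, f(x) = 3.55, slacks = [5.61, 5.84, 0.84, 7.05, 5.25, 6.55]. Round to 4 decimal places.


Step 1: Compute log-barrier.
ln values: [1.7246, 1.7647, -0.1744, 1.953, 1.6582, 1.8795]
phi = -(1.7246 + 1.7647 - 0.1744 + 1.953 + 1.6582 + 1.8795) = -8.8056
Step 2: Compute augmented objective.
t*f(x) = 3.05*3.55 = 10.8275
Total = 10.8275 - 8.8056 = 2.0219


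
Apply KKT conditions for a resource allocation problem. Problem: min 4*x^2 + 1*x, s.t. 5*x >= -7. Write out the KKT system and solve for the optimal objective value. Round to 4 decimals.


Step 1: Try lambda = 0 (constraint inactive).
Stationarity: 2*4*x + 1 = 0
x* = -1/(2*4) = -0.125
Check constraint: 5*-0.125 = -0.625 >= -7 -- satisfied.
Step 2: Compute optimal value.
f(x*) = 4*(-0.125)^2 + 1*(-0.125) = -0.0625


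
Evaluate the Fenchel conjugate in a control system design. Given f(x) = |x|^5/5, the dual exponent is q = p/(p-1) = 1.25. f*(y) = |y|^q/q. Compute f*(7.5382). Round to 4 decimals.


The conjugate exponent q satisfies 1/p + 1/q = 1.
p = 5, so q = 5/(5 - 1) = 1.25
|y|^q = 7.5382^1.25 = 12.4906
f*(7.5382) = 12.4906 / 1.25 = 9.9925


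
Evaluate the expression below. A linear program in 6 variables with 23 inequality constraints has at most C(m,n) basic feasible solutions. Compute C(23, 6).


Each vertex corresponds to some choice of n active constraints out of m, so the number of vertices is at most C(m, n) = m! / (n!(m-n)!).
m = 23, n = 6
Numerator: 23 * 22 * 21 * 20 * 19 * 18
Denominator: 6! = 720
C(23, 6) = 100947


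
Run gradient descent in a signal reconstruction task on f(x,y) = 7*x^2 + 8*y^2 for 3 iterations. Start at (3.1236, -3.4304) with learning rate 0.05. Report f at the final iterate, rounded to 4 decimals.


Gradient descent on f(x,y) = 7*x^2 + 8*y^2.
Starting point: (3.1236, -3.4304), alpha = 0.05
Step 1: grad_x = 2*7*3.1236 = 43.7304, grad_y = 2*8*-3.4304 = -54.8864
  x_1 = 3.1236 - 0.05*43.7304 = 0.9371
  y_1 = -3.4304 - 0.05*-54.8864 = -0.6861
Step 2: grad_x = 2*7*0.9371 = 13.1191, grad_y = 2*8*-0.6861 = -10.9773
  x_2 = 0.9371 - 0.05*13.1191 = 0.2811
  y_2 = -0.6861 - 0.05*-10.9773 = -0.1372
Step 3: grad_x = 2*7*0.2811 = 3.9357, grad_y = 2*8*-0.1372 = -2.1955
  x_3 = 0.2811 - 0.05*3.9357 = 0.0843
  y_3 = -0.1372 - 0.05*-2.1955 = -0.0274
f(0.0843, -0.0274) = 7*0.0843^2 + 8*(-0.0274)^2 = 0.0558


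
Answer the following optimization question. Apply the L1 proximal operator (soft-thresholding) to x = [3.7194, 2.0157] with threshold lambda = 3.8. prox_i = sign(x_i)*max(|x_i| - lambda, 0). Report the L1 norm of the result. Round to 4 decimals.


Soft-thresholding with lambda = 3.8:
prox(3.7194) = sign(3.7194)*max(|3.7194| - 3.8, 0) = 0.0
prox(2.0157) = sign(2.0157)*max(|2.0157| - 3.8, 0) = 0.0
prox(x) = [0.0, 0.0]
||prox(x)||_1 = 0.0 + 0.0 = 0.0


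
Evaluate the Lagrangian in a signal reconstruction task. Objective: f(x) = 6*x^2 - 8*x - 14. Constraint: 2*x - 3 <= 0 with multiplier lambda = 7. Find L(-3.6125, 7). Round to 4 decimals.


Step 1: Evaluate f(x).
f(-3.6125) = 6*(-3.6125)^2 - 8*(-3.6125) - 14 = 93.2009
Step 2: Evaluate g(x).
g(-3.6125) = 2*-3.6125 - 3 = -10.225
Step 3: Compute Lagrangian.
L = 93.2009 + 7*-10.225 = 21.6259


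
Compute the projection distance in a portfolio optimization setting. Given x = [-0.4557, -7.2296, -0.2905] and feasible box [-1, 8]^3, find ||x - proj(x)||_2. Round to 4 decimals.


Project each component onto [-1, 8].
clip(-0.4557) = -0.4557, clip(-7.2296) = -1.0, clip(-0.2905) = -0.2905
Projection = [-0.4557, -1.0, -0.2905]
Squared diffs: [0.0, 38.8079, 0.0]
Distance = sqrt(38.8079) = 6.2296


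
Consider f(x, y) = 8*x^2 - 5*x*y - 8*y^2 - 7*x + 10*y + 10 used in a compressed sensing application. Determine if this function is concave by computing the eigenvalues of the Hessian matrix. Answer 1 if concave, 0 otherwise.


The Hessian of f(x,y) = 8*x^2 - 5*x*y - 8*y^2 - 7*x + 10*y + 10 is:
H = [[16, -5], [-5, -16]]
Trace = 16 - 16 = 0
Determinant = 16*-16 - (-5)^2 = -281
Discriminant = (0)^2 - 4*-281 = 1124.0
Eigenvalues: lambda_1 = -16.7631, lambda_2 = 16.7631
The function is not concave.

0


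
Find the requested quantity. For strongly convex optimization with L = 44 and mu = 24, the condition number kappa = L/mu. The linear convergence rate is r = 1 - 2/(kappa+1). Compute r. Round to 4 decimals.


Step 1: Compute the condition number.
kappa = L/mu = 44/24 = 1.8333
Step 2: Compute the convergence rate.
r = 1 - 2/(kappa + 1) = 1 - 2*mu/(L + mu) = (L - mu)/(L + mu) = 20/68 = 0.2941


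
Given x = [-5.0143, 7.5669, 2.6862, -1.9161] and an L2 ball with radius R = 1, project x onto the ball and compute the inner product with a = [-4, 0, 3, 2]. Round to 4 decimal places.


Step 1: Compute ||x|| (intermediates to 6 decimals).
||x|| = sqrt((-5.0143)^2 + 7.5669^2 + 2.6862^2 + (-1.9161)^2) = 9.658586
Step 2: Project.
Since ||x|| > R, scale = R/||x|| = 1/9.658586 = 0.103535, proj(x) = scale * x
proj(x) = [-0.519156, 0.783439, 0.278116, -0.198383]
Step 3: Dot product.
a^T * proj(x) = -4*(-0.519156) + 0*0.783439 + 3*0.278116 + 2*(-0.198383) = 2.5142


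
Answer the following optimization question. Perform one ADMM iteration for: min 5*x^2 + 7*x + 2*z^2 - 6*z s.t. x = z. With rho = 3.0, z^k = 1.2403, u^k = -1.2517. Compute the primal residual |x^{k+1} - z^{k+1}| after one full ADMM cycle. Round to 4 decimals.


ADMM iteration with rho = 3.0, z^k = 1.2403, u^k = -1.2517
Step 1: x-update.
Minimize 5*x^2 + 7*x + (3.0/2)*(x - 1.2403 - 1.2517)^2
FOC: (2*5 + 3.0)*x = -7 + 3.0*(1.2403 + 1.2517)
x^{k+1} = 0.0366
Step 2: z-update.
Minimize 2*z^2 - 6*z + (3.0/2)*(0.0366 - z - 1.2517)^2
FOC: (2*2 + 3.0)*z = 6 + 3.0*(0.0366 - 1.2517)
z^{k+1} = 0.3364
Step 3: u-update.
u^{k+1} = -1.2517 + 0.0366 - 0.3364 = -1.5515
Step 4: Primal residual = |0.0366 - 0.3364| = 0.2998


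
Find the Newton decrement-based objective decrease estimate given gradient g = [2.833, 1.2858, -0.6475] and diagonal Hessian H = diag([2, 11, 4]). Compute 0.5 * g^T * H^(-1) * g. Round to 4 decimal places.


Step 1: H is diagonal, so H^(-1) * g = [1.4165, 0.1169, -0.1619].
Step 2: g^T H^(-1) g = sum_i g_i^2 / H_ii
  = (2.833)^2/2 + (1.2858)^2/11 + (-0.6475)^2/4
  = 4.0129 + 0.1503 + 0.1048 = 4.2681
Step 3: Objective decrease = 0.5 * g^T H^(-1) g = 2.134


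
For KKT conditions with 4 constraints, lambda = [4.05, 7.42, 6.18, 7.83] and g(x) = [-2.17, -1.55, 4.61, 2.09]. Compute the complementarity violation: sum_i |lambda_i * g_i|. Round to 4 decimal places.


KKT complementary slackness check:
lambda_1 * g_1 = 4.05 * -2.17 = -8.7885
lambda_2 * g_2 = 7.42 * -1.55 = -11.501
lambda_3 * g_3 = 6.18 * 4.61 = 28.4898
lambda_4 * g_4 = 7.83 * 2.09 = 16.3647
Total violation = 8.7885 + 11.501 + 28.4898 + 16.3647 = 65.144


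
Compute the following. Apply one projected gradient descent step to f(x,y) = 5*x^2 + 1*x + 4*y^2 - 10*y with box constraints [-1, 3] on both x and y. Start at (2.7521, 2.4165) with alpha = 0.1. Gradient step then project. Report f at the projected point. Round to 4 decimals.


Step 1: Compute gradient at (2.7521, 2.4165).
grad_x = 2*5*2.7521 + 1 = 28.521
grad_y = 2*4*2.4165 - 10 = 9.332
Step 2: Gradient step.
x_raw = 2.7521 - 0.1*28.521 = -0.1
y_raw = 2.4165 - 0.1*9.332 = 1.4833
Step 3: Project onto [-1, 3].
x_proj = clip(-0.1) = -0.1
y_proj = clip(1.4833) = 1.4833
Step 4: Evaluate f.
f(-0.1, 1.4833) = -6.0823


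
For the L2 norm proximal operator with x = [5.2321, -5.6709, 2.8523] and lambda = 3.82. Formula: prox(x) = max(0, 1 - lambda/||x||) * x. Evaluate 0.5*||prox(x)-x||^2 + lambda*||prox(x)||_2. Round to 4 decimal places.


Step 1: Compute ||x||.
||x|| = 8.2262
Step 2: Compute scaling factor.
scale = max(0, 1 - 3.82/8.2262) = 0.5356
Step 3: prox(x) = [2.8025, -3.0375, 1.5278]
||prox(x)|| = 4.4062
Step 4: Proximal objective.
0.5*||prox-x||^2 = 7.2962
lambda*||prox|| = 16.8317
Total = 24.1277


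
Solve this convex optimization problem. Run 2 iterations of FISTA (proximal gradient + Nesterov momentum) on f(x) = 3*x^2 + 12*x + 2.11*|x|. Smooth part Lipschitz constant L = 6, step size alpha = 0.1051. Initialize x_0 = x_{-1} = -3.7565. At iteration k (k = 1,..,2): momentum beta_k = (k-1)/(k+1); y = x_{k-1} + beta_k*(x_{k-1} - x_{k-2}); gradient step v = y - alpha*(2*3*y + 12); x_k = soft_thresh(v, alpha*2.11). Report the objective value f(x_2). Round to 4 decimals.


FISTA on f(x) = 3*x^2 + 12*x + 2.11*|x|
L = 6, alpha = 0.1051
Iteration 1: beta = 0.0, y = -3.7565 + 0.0*(-3.7565 + 3.7565) = -3.7565
  grad(y) = -10.539, v = y - alpha*grad = -2.6489
  prox(v) = soft_thresh(-2.6489, 0.2218) = -2.4271
Iteration 2: beta = 0.3333, y = -2.4271 + 0.3333*(-2.4271 + 3.7565) = -1.984
  grad(y) = 0.0963, v = y - alpha*grad = -1.9941
  prox(v) = soft_thresh(-1.9941, 0.2218) = -1.7723
f(x_2) = 3*(-1.7723)^2 + 12*(-1.7723) + 2.11*|-1.7723| = -8.1049


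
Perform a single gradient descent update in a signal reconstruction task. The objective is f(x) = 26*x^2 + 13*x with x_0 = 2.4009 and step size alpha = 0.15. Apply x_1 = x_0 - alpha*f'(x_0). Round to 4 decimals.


We compute the gradient at x_0 and apply the update.
f'(x) = 52*x + 13
f'(2.4009) = 52*2.4009 + 13 = 137.8468
x_1 = 2.4009 - 0.15*137.8468 = -18.2761


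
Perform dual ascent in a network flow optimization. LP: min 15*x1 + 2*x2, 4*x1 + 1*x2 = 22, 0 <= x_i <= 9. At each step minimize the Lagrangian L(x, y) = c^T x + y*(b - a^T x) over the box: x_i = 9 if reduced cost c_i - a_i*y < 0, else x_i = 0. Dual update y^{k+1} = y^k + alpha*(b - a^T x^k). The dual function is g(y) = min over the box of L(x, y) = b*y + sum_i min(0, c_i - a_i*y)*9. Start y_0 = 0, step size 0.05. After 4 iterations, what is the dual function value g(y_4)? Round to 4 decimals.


Dual ascent for LP: min 15*x1 + 2*x2, 4*x1 + 1*x2 = 22, 0 <= x_i <= 9
Step 1: y^k = 0.0, reduced costs: (15.0, 2.0)
  x^k = (0.0, 0.0), subgradient = b - a^T x = 22.0
  y^{k+1} = 0.0 + 0.05*22.0 = 1.1
Step 2: y^k = 1.1, reduced costs: (10.6, 0.9)
  x^k = (0.0, 0.0), subgradient = b - a^T x = 22.0
  y^{k+1} = 1.1 + 0.05*22.0 = 2.2
Step 3: y^k = 2.2, reduced costs: (6.2, -0.2)
  x^k = (0.0, 9.0), subgradient = b - a^T x = 13.0
  y^{k+1} = 2.2 + 0.05*13.0 = 2.85
Step 4: y^k = 2.85, reduced costs: (3.6, -0.85)
  x^k = (0.0, 9.0), subgradient = b - a^T x = 13.0
  y^{k+1} = 2.85 + 0.05*13.0 = 3.5
Dual objective at y_4 = 3.5: reduced costs (1.0, -1.5), box minimizer x = (0.0, 9.0)
g(y_4) = b*y + (c1 - a1*y)*x1 + (c2 - a2*y)*x2 = 22*3.5 + 1.0*0.0 + (-1.5)*9.0 = 77.0 + 0.0 - 13.5 = 63.5


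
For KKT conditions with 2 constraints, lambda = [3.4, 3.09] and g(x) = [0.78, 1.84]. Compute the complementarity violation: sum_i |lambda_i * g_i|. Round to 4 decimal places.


KKT complementary slackness check:
lambda_1 * g_1 = 3.4 * 0.78 = 2.652
lambda_2 * g_2 = 3.09 * 1.84 = 5.6856
Total violation = 2.652 + 5.6856 = 8.3376


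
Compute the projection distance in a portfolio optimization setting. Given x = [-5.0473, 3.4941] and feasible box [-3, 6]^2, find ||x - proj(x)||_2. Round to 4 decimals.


Project each component onto [-3, 6].
clip(-5.0473) = -3.0, clip(3.4941) = 3.4941
Projection = [-3.0, 3.4941]
Squared diffs: [4.1914, 0.0]
Distance = sqrt(4.1914) = 2.0473


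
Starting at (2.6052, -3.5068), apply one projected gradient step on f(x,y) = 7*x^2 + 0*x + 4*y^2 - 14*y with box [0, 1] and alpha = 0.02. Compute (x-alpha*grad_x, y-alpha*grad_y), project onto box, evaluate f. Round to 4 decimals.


Step 1: Compute gradient at (2.6052, -3.5068).
grad_x = 2*7*2.6052 + 0 = 36.4728
grad_y = 2*4*-3.5068 - 14 = -42.0544
Step 2: Gradient step.
x_raw = 2.6052 - 0.02*36.4728 = 1.8757
y_raw = -3.5068 - 0.02*-42.0544 = -2.6657
Step 3: Project onto [0, 1].
x_proj = clip(1.8757) = 1.0
y_proj = clip(-2.6657) = 0.0
Step 4: Evaluate f.
f(1.0, 0.0) = 7.0


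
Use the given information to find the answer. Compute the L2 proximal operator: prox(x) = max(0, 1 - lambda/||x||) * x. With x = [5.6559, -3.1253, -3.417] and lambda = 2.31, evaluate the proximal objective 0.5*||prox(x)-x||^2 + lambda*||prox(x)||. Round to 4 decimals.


Step 1: Compute ||x||.
||x|| = 7.3098
Step 2: Compute scaling factor.
scale = max(0, 1 - 2.31/7.3098) = 0.684
Step 3: prox(x) = [3.8685, -2.1377, -2.3372]
||prox(x)|| = 4.9998
Step 4: Proximal objective.
0.5*||prox-x||^2 = 2.6681
lambda*||prox|| = 11.5495
Total = 14.2175


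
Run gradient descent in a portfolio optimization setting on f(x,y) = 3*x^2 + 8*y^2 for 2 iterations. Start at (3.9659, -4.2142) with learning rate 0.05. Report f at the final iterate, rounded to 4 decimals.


Gradient descent on f(x,y) = 3*x^2 + 8*y^2.
Starting point: (3.9659, -4.2142), alpha = 0.05
Step 1: grad_x = 2*3*3.9659 = 23.7954, grad_y = 2*8*-4.2142 = -67.4272
  x_1 = 3.9659 - 0.05*23.7954 = 2.7761
  y_1 = -4.2142 - 0.05*-67.4272 = -0.8428
Step 2: grad_x = 2*3*2.7761 = 16.6568, grad_y = 2*8*-0.8428 = -13.4854
  x_2 = 2.7761 - 0.05*16.6568 = 1.9433
  y_2 = -0.8428 - 0.05*-13.4854 = -0.1686
f(1.9433, -0.1686) = 3*1.9433^2 + 8*(-0.1686)^2 = 11.5565


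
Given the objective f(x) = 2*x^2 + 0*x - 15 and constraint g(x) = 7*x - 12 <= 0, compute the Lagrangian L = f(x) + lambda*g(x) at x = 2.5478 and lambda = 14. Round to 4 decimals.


Step 1: Evaluate f(x).
f(2.5478) = 2*2.5478^2 + 0*2.5478 - 15 = -2.0174
Step 2: Evaluate g(x).
g(2.5478) = 7*2.5478 - 12 = 5.8346
Step 3: Compute Lagrangian.
L = -2.0174 + 14*5.8346 = 79.667


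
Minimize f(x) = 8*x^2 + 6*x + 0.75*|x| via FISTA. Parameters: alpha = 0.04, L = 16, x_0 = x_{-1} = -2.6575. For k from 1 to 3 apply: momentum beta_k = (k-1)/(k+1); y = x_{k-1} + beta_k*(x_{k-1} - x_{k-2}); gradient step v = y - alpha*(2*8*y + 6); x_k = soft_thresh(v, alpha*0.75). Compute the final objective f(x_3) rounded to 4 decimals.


FISTA on f(x) = 8*x^2 + 6*x + 0.75*|x|
L = 16, alpha = 0.04
Iteration 1: beta = 0.0, y = -2.6575 + 0.0*(-2.6575 + 2.6575) = -2.6575
  grad(y) = -36.52, v = y - alpha*grad = -1.1967
  prox(v) = soft_thresh(-1.1967, 0.03) = -1.1667
Iteration 2: beta = 0.3333, y = -1.1667 + 0.3333*(-1.1667 + 2.6575) = -0.6698
  grad(y) = -4.7163, v = y - alpha*grad = -0.4811
  prox(v) = soft_thresh(-0.4811, 0.03) = -0.4511
Iteration 3: beta = 0.5, y = -0.4511 + 0.5*(-0.4511 + 1.1667) = -0.0933
  grad(y) = 4.5068, v = y - alpha*grad = -0.2736
  prox(v) = soft_thresh(-0.2736, 0.03) = -0.2436
f(x_3) = 8*(-0.2436)^2 + 6*(-0.2436) + 0.75*|-0.2436| = -0.8042


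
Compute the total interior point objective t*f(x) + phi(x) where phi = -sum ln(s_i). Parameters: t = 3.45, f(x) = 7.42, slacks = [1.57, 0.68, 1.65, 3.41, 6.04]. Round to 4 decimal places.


Step 1: Compute log-barrier.
ln values: [0.4511, -0.3857, 0.5008, 1.2267, 1.7984]
phi = -(0.4511 - 0.3857 + 0.5008 + 1.2267 + 1.7984) = -3.5913
Step 2: Compute augmented objective.
t*f(x) = 3.45*7.42 = 25.599
Total = 25.599 - 3.5913 = 22.0077


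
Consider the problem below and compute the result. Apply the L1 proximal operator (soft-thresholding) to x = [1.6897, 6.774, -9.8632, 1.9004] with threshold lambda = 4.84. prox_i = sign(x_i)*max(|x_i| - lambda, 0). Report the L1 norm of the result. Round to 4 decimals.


Soft-thresholding with lambda = 4.84:
prox(1.6897) = sign(1.6897)*max(|1.6897| - 4.84, 0) = 0.0
prox(6.774) = sign(6.774)*max(|6.774| - 4.84, 0) = 1.934
prox(-9.8632) = sign(-9.8632)*max(|-9.8632| - 4.84, 0) = -5.0232
prox(1.9004) = sign(1.9004)*max(|1.9004| - 4.84, 0) = 0.0
prox(x) = [0.0, 1.934, -5.0232, 0.0]
||prox(x)||_1 = 0.0 + 1.934 + 5.0232 + 0.0 = 6.9572


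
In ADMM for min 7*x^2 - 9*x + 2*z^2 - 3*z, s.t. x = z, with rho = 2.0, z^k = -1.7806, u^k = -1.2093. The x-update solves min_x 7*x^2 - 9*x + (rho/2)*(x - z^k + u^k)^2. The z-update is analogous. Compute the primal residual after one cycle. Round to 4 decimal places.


ADMM iteration with rho = 2.0, z^k = -1.7806, u^k = -1.2093
Step 1: x-update.
Minimize 7*x^2 - 9*x + (2.0/2)*(x + 1.7806 - 1.2093)^2
FOC: (2*7 + 2.0)*x = 9 + 2.0*(-1.7806 + 1.2093)
x^{k+1} = 0.4911
Step 2: z-update.
Minimize 2*z^2 - 3*z + (2.0/2)*(0.4911 - z - 1.2093)^2
FOC: (2*2 + 2.0)*z = 3 + 2.0*(0.4911 - 1.2093)
z^{k+1} = 0.2606
Step 3: u-update.
u^{k+1} = -1.2093 + 0.4911 - 0.2606 = -0.9788
Step 4: Primal residual = |0.4911 - 0.2606| = 0.2305


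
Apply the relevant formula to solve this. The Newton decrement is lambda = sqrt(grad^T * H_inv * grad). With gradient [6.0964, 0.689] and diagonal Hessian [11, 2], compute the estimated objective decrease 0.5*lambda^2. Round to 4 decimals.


Step 1: H is diagonal, so H^(-1) * g = [0.5542, 0.3445].
Step 2: g^T H^(-1) g = sum_i g_i^2 / H_ii
  = (6.0964)^2/11 + (0.689)^2/2
  = 3.3787 + 0.2374 = 3.6161
Step 3: Objective decrease = 0.5 * g^T H^(-1) g = 1.808


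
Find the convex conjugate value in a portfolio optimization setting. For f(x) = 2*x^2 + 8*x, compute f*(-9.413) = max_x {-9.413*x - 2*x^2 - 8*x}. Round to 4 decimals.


f*(y) = sup_x {y*x - a*x^2 - b*x} = sup_x {(y-b)*x - a*x^2}
FOC: (y - b) - 2a*x = 0 => x* = (y - b)/(2a)
x* = (-9.413 - 8)/(2*2) = -4.3533
f*(-9.413) = (y-b)^2/(4a) = (-9.413 - 8)^2/(4*2)
= 303.2126/8 = 37.9016


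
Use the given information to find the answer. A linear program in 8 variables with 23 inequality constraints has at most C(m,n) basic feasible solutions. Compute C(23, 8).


Each vertex corresponds to some choice of n active constraints out of m, so the number of vertices is at most C(m, n) = m! / (n!(m-n)!).
m = 23, n = 8
Numerator: 23 * 22 * 21 * 20 * 19 * 18 * 17 * 16
Denominator: 8! = 40320
C(23, 8) = 490314


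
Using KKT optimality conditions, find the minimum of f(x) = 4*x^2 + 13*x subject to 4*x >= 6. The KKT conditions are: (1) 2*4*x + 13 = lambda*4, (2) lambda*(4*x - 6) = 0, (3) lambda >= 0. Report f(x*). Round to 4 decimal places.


Step 1: Try lambda = 0 (constraint inactive).
x_unc = -13/(2*4) = -1.625
Check: 4*-1.625 = -6.5 < 6 -- violated!
Step 2: Constraint must be active: 4*x = 6
x* = 6/4 = 1.5
lambda = (2*4*1.5 + 13)/4 = 6.25
Step 3: Compute optimal value.
f(x*) = 4*1.5^2 + 13*1.5 = 28.5


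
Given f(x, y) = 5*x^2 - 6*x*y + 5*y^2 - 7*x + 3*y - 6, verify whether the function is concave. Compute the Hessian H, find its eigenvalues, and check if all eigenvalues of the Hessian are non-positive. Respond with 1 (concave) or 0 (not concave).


The Hessian of f(x,y) = 5*x^2 - 6*x*y + 5*y^2 - 7*x + 3*y - 6 is:
H = [[10, -6], [-6, 10]]
Trace = 10 + 10 = 20
Determinant = 10*10 - (-6)^2 = 64
Discriminant = (20)^2 - 4*64 = 144.0
Eigenvalues: lambda_1 = 4.0, lambda_2 = 16.0
The function is not concave.

0


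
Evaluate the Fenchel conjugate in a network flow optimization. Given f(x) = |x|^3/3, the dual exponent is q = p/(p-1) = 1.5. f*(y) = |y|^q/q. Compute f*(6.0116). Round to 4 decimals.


The conjugate exponent q satisfies 1/p + 1/q = 1.
p = 3, so q = 3/(3 - 1) = 1.5
|y|^q = 6.0116^1.5 = 14.7396
f*(6.0116) = 14.7396 / 1.5 = 9.8264


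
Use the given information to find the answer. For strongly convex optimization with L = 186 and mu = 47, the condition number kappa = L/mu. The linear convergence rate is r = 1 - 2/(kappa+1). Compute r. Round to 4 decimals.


Step 1: Compute the condition number.
kappa = L/mu = 186/47 = 3.9574
Step 2: Compute the convergence rate.
r = 1 - 2/(kappa + 1) = 1 - 2*mu/(L + mu) = (L - mu)/(L + mu) = 139/233 = 0.5966


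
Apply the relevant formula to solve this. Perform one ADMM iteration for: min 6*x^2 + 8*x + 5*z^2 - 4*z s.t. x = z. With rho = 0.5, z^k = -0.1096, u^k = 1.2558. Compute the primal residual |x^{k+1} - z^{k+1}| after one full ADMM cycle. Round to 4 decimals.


ADMM iteration with rho = 0.5, z^k = -0.1096, u^k = 1.2558
Step 1: x-update.
Minimize 6*x^2 + 8*x + (0.5/2)*(x + 0.1096 + 1.2558)^2
FOC: (2*6 + 0.5)*x = -8 + 0.5*(-0.1096 - 1.2558)
x^{k+1} = -0.6946
Step 2: z-update.
Minimize 5*z^2 - 4*z + (0.5/2)*(-0.6946 - z + 1.2558)^2
FOC: (2*5 + 0.5)*z = 4 + 0.5*(-0.6946 + 1.2558)
z^{k+1} = 0.4077
Step 3: u-update.
u^{k+1} = 1.2558 - 0.6946 - 0.4077 = 0.1535
Step 4: Primal residual = |-0.6946 - 0.4077| = 1.1023


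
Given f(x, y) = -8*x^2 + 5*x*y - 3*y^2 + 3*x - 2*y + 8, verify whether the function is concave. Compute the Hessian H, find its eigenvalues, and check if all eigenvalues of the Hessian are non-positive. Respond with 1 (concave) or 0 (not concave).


The Hessian of f(x,y) = -8*x^2 + 5*x*y - 3*y^2 + 3*x - 2*y + 8 is:
H = [[-16, 5], [5, -6]]
Trace = -16 - 6 = -22
Determinant = -16*-6 - (5)^2 = 71
Discriminant = (-22)^2 - 4*71 = 200.0
Eigenvalues: lambda_1 = -18.0711, lambda_2 = -3.9289
The function is concave.

1


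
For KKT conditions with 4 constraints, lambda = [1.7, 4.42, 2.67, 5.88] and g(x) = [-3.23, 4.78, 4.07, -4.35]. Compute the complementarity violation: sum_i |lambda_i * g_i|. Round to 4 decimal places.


KKT complementary slackness check:
lambda_1 * g_1 = 1.7 * -3.23 = -5.491
lambda_2 * g_2 = 4.42 * 4.78 = 21.1276
lambda_3 * g_3 = 2.67 * 4.07 = 10.8669
lambda_4 * g_4 = 5.88 * -4.35 = -25.578
Total violation = 5.491 + 21.1276 + 10.8669 + 25.578 = 63.0635


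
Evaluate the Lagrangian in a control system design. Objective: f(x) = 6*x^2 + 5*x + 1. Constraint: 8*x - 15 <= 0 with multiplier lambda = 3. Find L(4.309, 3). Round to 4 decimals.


Step 1: Evaluate f(x).
f(4.309) = 6*4.309^2 + 5*4.309 + 1 = 133.9499
Step 2: Evaluate g(x).
g(4.309) = 8*4.309 - 15 = 19.472
Step 3: Compute Lagrangian.
L = 133.9499 + 3*19.472 = 192.3659


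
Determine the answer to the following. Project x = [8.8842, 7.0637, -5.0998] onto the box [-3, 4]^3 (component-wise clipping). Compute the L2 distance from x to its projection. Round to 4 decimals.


Project each component onto [-3, 4].
clip(8.8842) = 4.0, clip(7.0637) = 4.0, clip(-5.0998) = -3.0
Projection = [4.0, 4.0, -3.0]
Squared diffs: [23.8554, 9.3863, 4.4092]
Distance = sqrt(37.6509) = 6.136


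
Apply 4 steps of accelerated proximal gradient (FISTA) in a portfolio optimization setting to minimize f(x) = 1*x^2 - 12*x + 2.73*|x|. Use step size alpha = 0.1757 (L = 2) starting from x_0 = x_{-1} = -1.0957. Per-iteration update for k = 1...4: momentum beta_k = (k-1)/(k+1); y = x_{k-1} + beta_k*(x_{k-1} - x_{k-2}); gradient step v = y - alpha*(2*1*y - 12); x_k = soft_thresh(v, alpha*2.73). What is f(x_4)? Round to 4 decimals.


FISTA on f(x) = 1*x^2 - 12*x + 2.73*|x|
L = 2, alpha = 0.1757
Iteration 1: beta = 0.0, y = -1.0957 + 0.0*(-1.0957 + 1.0957) = -1.0957
  grad(y) = -14.1914, v = y - alpha*grad = 1.3977
  prox(v) = soft_thresh(1.3977, 0.4797) = 0.9181
Iteration 2: beta = 0.3333, y = 0.9181 + 0.3333*(0.9181 + 1.0957) = 1.5893
  grad(y) = -8.8214, v = y - alpha*grad = 3.1392
  prox(v) = soft_thresh(3.1392, 0.4797) = 2.6596
Iteration 3: beta = 0.5, y = 2.6596 + 0.5*(2.6596 - 0.9181) = 3.5303
  grad(y) = -4.9393, v = y - alpha*grad = 4.3982
  prox(v) = soft_thresh(4.3982, 0.4797) = 3.9185
Iteration 4: beta = 0.6, y = 3.9185 + 0.6*(3.9185 - 2.6596) = 4.6739
  grad(y) = -2.6523, v = y - alpha*grad = 5.1399
  prox(v) = soft_thresh(5.1399, 0.4797) = 4.6602
f(x_4) = 1*4.6602^2 - 12*4.6602 + 2.73*|4.6602| = -21.4826


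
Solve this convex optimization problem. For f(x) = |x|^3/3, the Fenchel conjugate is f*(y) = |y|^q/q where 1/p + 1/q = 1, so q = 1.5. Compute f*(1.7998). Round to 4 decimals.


The conjugate exponent q satisfies 1/p + 1/q = 1.
p = 3, so q = 3/(3 - 1) = 1.5
|y|^q = 1.7998^1.5 = 2.4146
f*(1.7998) = 2.4146 / 1.5 = 1.6097


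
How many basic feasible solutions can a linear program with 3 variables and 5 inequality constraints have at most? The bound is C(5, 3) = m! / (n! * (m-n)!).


Each vertex corresponds to some choice of n active constraints out of m, so the number of vertices is at most C(m, n) = m! / (n!(m-n)!).
m = 5, n = 3
Numerator: 5 * 4 * 3
Denominator: 3! = 6
C(5, 3) = 10


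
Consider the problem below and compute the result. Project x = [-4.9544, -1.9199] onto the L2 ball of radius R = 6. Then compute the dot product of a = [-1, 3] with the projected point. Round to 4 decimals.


Step 1: Compute ||x|| (intermediates to 6 decimals).
||x|| = sqrt((-4.9544)^2 + (-1.9199)^2) = 5.313388
Step 2: Project.
Since ||x|| <= R, proj = x (no scaling needed).
proj(x) = [-4.9544, -1.9199]
Step 3: Dot product.
a^T * proj(x) = -1*(-4.9544) + 3*(-1.9199) = -0.8053


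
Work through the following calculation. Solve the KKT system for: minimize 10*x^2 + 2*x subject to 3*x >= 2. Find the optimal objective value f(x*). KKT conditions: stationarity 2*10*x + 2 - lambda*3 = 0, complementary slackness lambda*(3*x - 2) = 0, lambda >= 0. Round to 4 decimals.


Step 1: Try lambda = 0 (constraint inactive).
x_unc = -2/(2*10) = -0.1
Check: 3*-0.1 = -0.3 < 2 -- violated!
Step 2: Constraint must be active: 3*x = 2
x* = 2/3 = 0.6667 (rounded; the exact value 2/3 is used below)
lambda = (2*10*(2/3) + 2)/3 = 5.1111
Step 3: Compute optimal value.
f(x*) = 10*(2/3)^2 + 2*(2/3) = 5.7778


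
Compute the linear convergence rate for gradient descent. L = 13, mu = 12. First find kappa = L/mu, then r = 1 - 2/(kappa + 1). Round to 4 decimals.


Step 1: Compute the condition number.
kappa = L/mu = 13/12 = 1.0833
Step 2: Compute the convergence rate.
r = 1 - 2/(kappa + 1) = 1 - 2*mu/(L + mu) = (L - mu)/(L + mu) = 1/25 = 0.04


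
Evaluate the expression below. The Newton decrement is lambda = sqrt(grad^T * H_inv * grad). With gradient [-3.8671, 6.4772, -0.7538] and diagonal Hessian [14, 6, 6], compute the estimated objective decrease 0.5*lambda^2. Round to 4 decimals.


Step 1: H is diagonal, so H^(-1) * g = [-0.2762, 1.0795, -0.1256].
Step 2: g^T H^(-1) g = sum_i g_i^2 / H_ii
  = (-3.8671)^2/14 + (6.4772)^2/6 + (-0.7538)^2/6
  = 1.0682 + 6.9924 + 0.0947 = 8.1552
Step 3: Objective decrease = 0.5 * g^T H^(-1) g = 4.0776


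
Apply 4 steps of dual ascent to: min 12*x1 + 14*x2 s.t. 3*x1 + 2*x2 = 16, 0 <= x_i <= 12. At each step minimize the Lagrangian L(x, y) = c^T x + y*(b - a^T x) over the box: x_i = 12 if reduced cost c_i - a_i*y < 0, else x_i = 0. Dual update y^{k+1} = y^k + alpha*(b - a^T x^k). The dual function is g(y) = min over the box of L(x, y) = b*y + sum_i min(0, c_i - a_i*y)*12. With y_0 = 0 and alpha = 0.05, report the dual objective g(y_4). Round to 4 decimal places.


Dual ascent for LP: min 12*x1 + 14*x2, 3*x1 + 2*x2 = 16, 0 <= x_i <= 12
Step 1: y^k = 0.0, reduced costs: (12.0, 14.0)
  x^k = (0.0, 0.0), subgradient = b - a^T x = 16.0
  y^{k+1} = 0.0 + 0.05*16.0 = 0.8
Step 2: y^k = 0.8, reduced costs: (9.6, 12.4)
  x^k = (0.0, 0.0), subgradient = b - a^T x = 16.0
  y^{k+1} = 0.8 + 0.05*16.0 = 1.6
Step 3: y^k = 1.6, reduced costs: (7.2, 10.8)
  x^k = (0.0, 0.0), subgradient = b - a^T x = 16.0
  y^{k+1} = 1.6 + 0.05*16.0 = 2.4
Step 4: y^k = 2.4, reduced costs: (4.8, 9.2)
  x^k = (0.0, 0.0), subgradient = b - a^T x = 16.0
  y^{k+1} = 2.4 + 0.05*16.0 = 3.2
Dual objective at y_4 = 3.2: reduced costs (2.4, 7.6), box minimizer x = (0.0, 0.0)
g(y_4) = b*y + (c1 - a1*y)*x1 + (c2 - a2*y)*x2 = 16*3.2 + 2.4*0.0 + 7.6*0.0 = 51.2 + 0.0 + 0.0 = 51.2


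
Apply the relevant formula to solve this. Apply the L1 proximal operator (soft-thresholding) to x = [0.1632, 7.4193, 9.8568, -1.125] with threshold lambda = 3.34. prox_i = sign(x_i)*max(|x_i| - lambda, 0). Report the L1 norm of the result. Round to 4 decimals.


Soft-thresholding with lambda = 3.34:
prox(0.1632) = sign(0.1632)*max(|0.1632| - 3.34, 0) = 0.0
prox(7.4193) = sign(7.4193)*max(|7.4193| - 3.34, 0) = 4.0793
prox(9.8568) = sign(9.8568)*max(|9.8568| - 3.34, 0) = 6.5168
prox(-1.125) = sign(-1.125)*max(|-1.125| - 3.34, 0) = 0.0
prox(x) = [0.0, 4.0793, 6.5168, 0.0]
||prox(x)||_1 = 0.0 + 4.0793 + 6.5168 + 0.0 = 10.5961


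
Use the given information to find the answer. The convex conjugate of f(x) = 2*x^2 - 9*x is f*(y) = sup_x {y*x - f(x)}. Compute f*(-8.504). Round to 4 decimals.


f*(y) = sup_x {y*x - a*x^2 - b*x} = sup_x {(y-b)*x - a*x^2}
FOC: (y - b) - 2a*x = 0 => x* = (y - b)/(2a)
x* = (-8.504 + 9)/(2*2) = 0.124
f*(-8.504) = (y-b)^2/(4a) = (-8.504 + 9)^2/(4*2)
= 0.246/8 = 0.0308


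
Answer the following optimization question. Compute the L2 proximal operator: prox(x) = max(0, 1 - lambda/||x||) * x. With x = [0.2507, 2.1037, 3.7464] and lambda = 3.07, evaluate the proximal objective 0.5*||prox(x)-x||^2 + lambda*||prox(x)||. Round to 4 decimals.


Step 1: Compute ||x||.
||x|| = 4.3039
Step 2: Compute scaling factor.
scale = max(0, 1 - 3.07/4.3039) = 0.2867
Step 3: prox(x) = [0.0719, 0.6031, 1.0741]
||prox(x)|| = 1.2339
Step 4: Proximal objective.
0.5*||prox-x||^2 = 4.7125
lambda*||prox|| = 3.7881
Total = 8.5007


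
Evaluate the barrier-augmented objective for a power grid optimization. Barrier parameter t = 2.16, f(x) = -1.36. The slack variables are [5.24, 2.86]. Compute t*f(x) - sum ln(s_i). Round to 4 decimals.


Step 1: Compute log-barrier.
ln values: [1.6563, 1.0508]
phi = -(1.6563 + 1.0508) = -2.7071
Step 2: Compute augmented objective.
t*f(x) = 2.16*-1.36 = -2.9376
Total = -2.9376 - 2.7071 = -5.6447


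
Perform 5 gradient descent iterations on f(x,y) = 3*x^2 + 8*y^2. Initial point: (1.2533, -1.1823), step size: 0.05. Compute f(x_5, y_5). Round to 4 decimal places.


Gradient descent on f(x,y) = 3*x^2 + 8*y^2.
Starting point: (1.2533, -1.1823), alpha = 0.05
Step 1: grad_x = 2*3*1.2533 = 7.5198, grad_y = 2*8*-1.1823 = -18.9168
  x_1 = 1.2533 - 0.05*7.5198 = 0.8773
  y_1 = -1.1823 - 0.05*-18.9168 = -0.2365
Step 2: grad_x = 2*3*0.8773 = 5.2639, grad_y = 2*8*-0.2365 = -3.7834
  x_2 = 0.8773 - 0.05*5.2639 = 0.6141
  y_2 = -0.2365 - 0.05*-3.7834 = -0.0473
Step 3: grad_x = 2*3*0.6141 = 3.6847, grad_y = 2*8*-0.0473 = -0.7567
  x_3 = 0.6141 - 0.05*3.6847 = 0.4299
  y_3 = -0.0473 - 0.05*-0.7567 = -0.0095
Step 4: grad_x = 2*3*0.4299 = 2.5793, grad_y = 2*8*-0.0095 = -0.1513
  x_4 = 0.4299 - 0.05*2.5793 = 0.3009
  y_4 = -0.0095 - 0.05*-0.1513 = -0.0019
Step 5: grad_x = 2*3*0.3009 = 1.8055, grad_y = 2*8*-0.0019 = -0.0303
  x_5 = 0.3009 - 0.05*1.8055 = 0.2106
  y_5 = -0.0019 - 0.05*-0.0303 = -0.0004
f(0.2106, -0.0004) = 3*0.2106^2 + 8*(-0.0004)^2 = 0.1331


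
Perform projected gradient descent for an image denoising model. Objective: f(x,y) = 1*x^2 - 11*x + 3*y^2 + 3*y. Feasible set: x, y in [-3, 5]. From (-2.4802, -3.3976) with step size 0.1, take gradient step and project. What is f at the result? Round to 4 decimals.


Step 1: Compute gradient at (-2.4802, -3.3976).
grad_x = 2*1*-2.4802 - 11 = -15.9604
grad_y = 2*3*-3.3976 + 3 = -17.3856
Step 2: Gradient step.
x_raw = -2.4802 - 0.1*-15.9604 = -0.8842
y_raw = -3.3976 - 0.1*-17.3856 = -1.659
Step 3: Project onto [-3, 5].
x_proj = clip(-0.8842) = -0.8842
y_proj = clip(-1.659) = -1.659
Step 4: Evaluate f.
f(-0.8842, -1.659) = 13.7876
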